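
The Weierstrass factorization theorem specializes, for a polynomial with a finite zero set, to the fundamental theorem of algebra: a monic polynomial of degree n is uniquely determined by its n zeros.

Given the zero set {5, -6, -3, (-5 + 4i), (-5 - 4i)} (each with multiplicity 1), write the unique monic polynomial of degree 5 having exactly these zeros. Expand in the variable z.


The polynomial is p(z) = ∏_{α ∈ S} (z − α), where S = {5, -6, -3, (-5 + 4i), (-5 - 4i)}.
Expanding the product yields: p(z) = z^5 + 14·z^4 + 54·z^3 -196·z^2 -2007·z -3690.
Note conjugate pairs combine to real quadratics: (z − (-5+4i))(z − (-5−4i)) = z² + 10z + 41.
The resulting polynomial has degree 5 and real coefficients as required.

p(z) = z^5 + 14·z^4 + 54·z^3 -196·z^2 -2007·z -3690.


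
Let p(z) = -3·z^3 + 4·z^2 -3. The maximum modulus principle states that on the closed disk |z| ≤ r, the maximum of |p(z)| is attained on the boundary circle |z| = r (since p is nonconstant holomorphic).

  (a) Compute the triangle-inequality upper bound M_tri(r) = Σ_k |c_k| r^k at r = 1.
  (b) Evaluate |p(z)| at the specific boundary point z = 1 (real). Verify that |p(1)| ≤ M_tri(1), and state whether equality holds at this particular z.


Coefficients: c_0 = -3, c_1 = 0, c_2 = 4, c_3 = -3. Radius r = 1.
Part (a). Triangle bound: M_tri(r) = Σ_k |c_k| r^k
  = |-3|·1^0 + |0|·1^1 + |4|·1^2 + |-3|·1^3
  = 3 + 0 + 4 + 3 = 10.
This bounds M(r) := max_{|z|=r} |p(z)| from above; equality holds iff all terms c_k z^k can be made to align in phase at a single z on |z|=r.
Part (b). At z = 1 (real, on the circle |z| = r):
  p(1) = (-3)·1^0 + (0)·1^1 + (4)·1^2 + (-3)·1^3 = -2.
  |p(1)| = 2.
Check: |p(1)| = 2 ≤ 10 = M_tri(1). ✓ Equality does not hold at z = 1 (the coefficients have mixed signs, so the terms do not all align in phase there).

M_tri(1) = 10; |p(1)| = 2; equality at z=1: no.


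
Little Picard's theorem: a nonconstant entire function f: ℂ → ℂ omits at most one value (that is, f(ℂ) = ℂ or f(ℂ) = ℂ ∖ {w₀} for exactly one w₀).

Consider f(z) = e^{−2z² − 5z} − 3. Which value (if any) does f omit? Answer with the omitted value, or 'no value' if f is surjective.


Little Picard bounds the complement of f(ℂ) to at most one point.
The exponent g(z) = −2z² − 5z is a nonconstant polynomial, hence surjective onto ℂ. So e^{g(z)} takes every value in {e^w : w ∈ ℂ} = ℂ ∖ {0}. Adding -3 shifts the range to ℂ ∖ {-3}. f omits exactly -3.

Omitted value: -3.


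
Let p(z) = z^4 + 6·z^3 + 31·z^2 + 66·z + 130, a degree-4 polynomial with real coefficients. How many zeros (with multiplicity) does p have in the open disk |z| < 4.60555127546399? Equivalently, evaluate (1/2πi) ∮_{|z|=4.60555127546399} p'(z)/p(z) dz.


The zeros of p are: (-2 + 3i), (-2 - 3i), (-1 + 3i), (-1 - 3i).
Their magnitudes are: 3.606, 3.606, 3.162, 3.162.
Zeros with |z| < R = 4.60555127546399: (-2 + 3i), (-2 - 3i), (-1 + 3i), (-1 - 3i).
Count = 4.
By the argument principle, (1/2πi) ∮_{|z|=R} p'(z)/p(z) dz equals exactly this count.

Number of zeros inside |z| < 4.60555127546399: 4.


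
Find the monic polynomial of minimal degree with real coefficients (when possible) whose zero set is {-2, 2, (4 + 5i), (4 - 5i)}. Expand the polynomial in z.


The polynomial is p(z) = ∏_{α ∈ S} (z − α), where S = {-2, 2, (4 + 5i), (4 - 5i)}.
Expanding the product yields: p(z) = z^4 -8·z^3 + 37·z^2 + 32·z -164.
Note conjugate pairs combine to real quadratics: (z − (4+5i))(z − (4−5i)) = z² − 8z + 41.
The resulting polynomial has degree 4 and real coefficients as required.

p(z) = z^4 -8·z^3 + 37·z^2 + 32·z -164.


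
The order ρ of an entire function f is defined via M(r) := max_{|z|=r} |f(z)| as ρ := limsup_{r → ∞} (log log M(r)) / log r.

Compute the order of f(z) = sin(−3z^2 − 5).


Write sin(w) = (e^{iw} ± e^{−iw})/(2 or 2i), so |sin(w)| ≤ e^{|w|}. With w = −3z^2 − 5, |w| ≤ 3r^2 + 5 on |z|=r, giving M(r) ≤ e^{3r^2 + 5} and ρ ≤ 2. For the lower bound, choose z on |z|=r with -3z^2 purely imaginary of modulus 3r^2; then |sin(−3z^2 − 5)| grows like e^{3r^2}/2, so ρ ≥ 2. Hence ρ = 2.
Therefore ρ = 2.

Order ρ = 2.


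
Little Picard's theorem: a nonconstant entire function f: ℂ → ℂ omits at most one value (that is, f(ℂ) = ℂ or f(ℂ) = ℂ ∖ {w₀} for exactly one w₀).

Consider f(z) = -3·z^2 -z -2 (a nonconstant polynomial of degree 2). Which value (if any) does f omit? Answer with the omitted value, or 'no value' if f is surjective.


Little Picard bounds the complement of f(ℂ) to at most one point.
For every w ∈ ℂ, the equation p(z) − w = 0 is a nonconstant polynomial in z and hence has at least one root by the fundamental theorem of algebra. So p is surjective onto ℂ, omitting no value.

Omitted value: no value.


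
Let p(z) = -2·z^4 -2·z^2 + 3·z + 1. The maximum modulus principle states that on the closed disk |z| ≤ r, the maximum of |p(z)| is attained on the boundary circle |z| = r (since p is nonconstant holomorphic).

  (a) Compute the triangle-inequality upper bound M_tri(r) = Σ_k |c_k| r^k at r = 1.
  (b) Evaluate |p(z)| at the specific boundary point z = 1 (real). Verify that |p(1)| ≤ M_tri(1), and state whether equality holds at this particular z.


Coefficients: c_0 = 1, c_1 = 3, c_2 = -2, c_3 = 0, c_4 = -2. Radius r = 1.
Part (a). Triangle bound: M_tri(r) = Σ_k |c_k| r^k
  = |1|·1^0 + |3|·1^1 + |-2|·1^2 + |0|·1^3 + |-2|·1^4
  = 1 + 3 + 2 + 0 + 2 = 8.
This bounds M(r) := max_{|z|=r} |p(z)| from above; equality holds iff all terms c_k z^k can be made to align in phase at a single z on |z|=r.
Part (b). At z = 1 (real, on the circle |z| = r):
  p(1) = (1)·1^0 + (3)·1^1 + (-2)·1^2 + (0)·1^3 + (-2)·1^4 = 0.
  |p(1)| = 0.
Check: |p(1)| = 0 ≤ 8 = M_tri(1). ✓ Equality does not hold at z = 1 (the coefficients have mixed signs, so the terms do not all align in phase there).

M_tri(1) = 8; |p(1)| = 0; equality at z=1: no.


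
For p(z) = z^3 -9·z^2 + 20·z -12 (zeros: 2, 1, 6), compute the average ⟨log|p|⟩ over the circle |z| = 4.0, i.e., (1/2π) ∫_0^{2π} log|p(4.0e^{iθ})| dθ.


Zeros: 1, 2, 6; r = 4.0.
Inside |z| < r: 1, 2. Outside (|z| ≥ r): 6.
p(0) = -12, so log|p(0)| = log(12) = 2.4849.
Apply Jensen: I(r) = log|p(0)| + Σ_k log(r/|z_k|), summed over zeros inside |z| < r.
  log(r/|z_k|) for z_k = 2: log(4.0/2) = 0.6931
  log(r/|z_k|) for z_k = 1: log(4.0/1) = 1.3863
  Outside zeros (6) contribute nothing to the Jensen sum.
Sum over inside zeros: 2.0794.
I(r) = log|p(0)| + (inside sum) = 2.4849 + 2.0794 = 4.5643.
Note: since some zeros are outside |z| ≤ r, the simplified n·log(r) form does NOT apply — only the inside zeros contribute.

I(r) ≈ 4.5643.


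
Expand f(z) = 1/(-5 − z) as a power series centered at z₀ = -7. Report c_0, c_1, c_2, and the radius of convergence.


Let w = z − z₀, so z = z₀ + w.
Then -5 − z = -5 − (z₀ + w) = (-5 − z₀) − w = 2 − w.
f(z) = 1/(2 − w) = (1/(2)) · 1/(1 − w/(2)) = Σ_{n≥0} w^n / (2)^(n+1).
So c_n = 1/(2)^(n+1):
  c_0 = 1/(2)^1 = 1/2.
  c_1 = 1/(2)^2 = 1/4.
  c_2 = 1/(2)^3 = 1/8.
The series is valid for |w/d| < 1, i.e. |z − z₀| < |d|.
Radius of convergence: R = |-5 − z₀| = |2| = 2 (distance from z₀ to the singularity z = -5).

c_0 = 1/2, c_1 = 1/4, c_2 = 1/8; R = 2.


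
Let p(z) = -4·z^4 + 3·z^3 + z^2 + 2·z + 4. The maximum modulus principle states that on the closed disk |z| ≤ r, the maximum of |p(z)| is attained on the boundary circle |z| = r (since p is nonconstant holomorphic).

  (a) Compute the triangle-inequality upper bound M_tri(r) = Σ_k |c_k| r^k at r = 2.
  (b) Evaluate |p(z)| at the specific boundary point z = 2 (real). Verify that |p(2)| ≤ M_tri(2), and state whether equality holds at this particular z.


Coefficients: c_0 = 4, c_1 = 2, c_2 = 1, c_3 = 3, c_4 = -4. Radius r = 2.
Part (a). Triangle bound: M_tri(r) = Σ_k |c_k| r^k
  = |4|·2^0 + |2|·2^1 + |1|·2^2 + |3|·2^3 + |-4|·2^4
  = 4 + 4 + 4 + 24 + 64 = 100.
This bounds M(r) := max_{|z|=r} |p(z)| from above; equality holds iff all terms c_k z^k can be made to align in phase at a single z on |z|=r.
Part (b). At z = 2 (real, on the circle |z| = r):
  p(2) = (4)·2^0 + (2)·2^1 + (1)·2^2 + (3)·2^3 + (-4)·2^4 = -28.
  |p(2)| = 28.
Check: |p(2)| = 28 ≤ 100 = M_tri(2). ✓ Equality does not hold at z = 2 (the coefficients have mixed signs, so the terms do not all align in phase there).

M_tri(2) = 100; |p(2)| = 28; equality at z=2: no.


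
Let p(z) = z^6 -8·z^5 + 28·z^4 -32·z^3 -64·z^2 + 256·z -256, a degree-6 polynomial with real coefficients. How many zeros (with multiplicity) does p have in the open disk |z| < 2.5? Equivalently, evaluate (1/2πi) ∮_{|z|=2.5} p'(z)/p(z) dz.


The zeros of p are: (2 + 2i), (2 - 2i), -2, 2, (2 + 2i), (2 - 2i).
Their magnitudes are: 2.828, 2.828, 2, 2, 2.828, 2.828.
Zeros with |z| < R = 2.5: -2, 2.
Count = 2.
By the argument principle, (1/2πi) ∮_{|z|=R} p'(z)/p(z) dz equals exactly this count.

Number of zeros inside |z| < 2.5: 2.


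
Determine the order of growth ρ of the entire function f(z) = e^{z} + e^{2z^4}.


Each summand is entire of order 1 and 4 respectively (as in the single-exponential case). The order of a sum is at most the max of the orders, so ρ ≤ 4. For the lower bound: on |z|=r choose arg z so that 2z^4 is real positive; then |e^{2z^4}| = e^{2r^4} while |e^{1z}| ≤ e^{1r^1} = o(e^{2r^4}). So |f| ≥ e^{2r^4}(1 − o(1)) and ρ ≥ 4. Hence ρ = max(1, 4) = 4.
Therefore ρ = 4.

Order ρ = 4.


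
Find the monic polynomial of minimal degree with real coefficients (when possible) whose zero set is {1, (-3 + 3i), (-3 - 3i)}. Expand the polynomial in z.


The polynomial is p(z) = ∏_{α ∈ S} (z − α), where S = {1, (-3 + 3i), (-3 - 3i)}.
Expanding the product yields: p(z) = z^3 + 5·z^2 + 12·z -18.
Note conjugate pairs combine to real quadratics: (z − (-3+3i))(z − (-3−3i)) = z² + 6z + 18.
The resulting polynomial has degree 3 and real coefficients as required.

p(z) = z^3 + 5·z^2 + 12·z -18.


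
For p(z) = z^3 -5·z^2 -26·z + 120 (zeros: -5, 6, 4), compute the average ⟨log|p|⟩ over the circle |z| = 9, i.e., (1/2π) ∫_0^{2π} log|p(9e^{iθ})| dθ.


Zeros: -5, 4, 6; r = 9.
Inside |z| < r: -5, 4, 6. Outside (|z| ≥ r): ∅.
p(0) = 120, so log|p(0)| = log(120) = 4.7875.
Apply Jensen: I(r) = log|p(0)| + Σ_k log(r/|z_k|), summed over zeros inside |z| < r.
  log(r/|z_k|) for z_k = -5: log(9/5) = 0.5878
  log(r/|z_k|) for z_k = 6: log(9/6) = 0.4055
  log(r/|z_k|) for z_k = 4: log(9/4) = 0.8109
Sum over inside zeros: 1.8042.
I(r) = log|p(0)| + (inside sum) = 4.7875 + 1.8042 = 6.5917.
Closed form (all zeros inside, monic): I(r) = n·log(r) = 3·log(9) = 6.5917. ✓

I(r) ≈ 6.5917.


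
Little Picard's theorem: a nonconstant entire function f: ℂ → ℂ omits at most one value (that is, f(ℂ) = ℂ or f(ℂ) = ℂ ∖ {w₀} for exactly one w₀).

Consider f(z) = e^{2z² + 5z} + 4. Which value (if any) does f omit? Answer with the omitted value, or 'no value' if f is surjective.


Little Picard bounds the complement of f(ℂ) to at most one point.
The exponent g(z) = 2z² + 5z is a nonconstant polynomial, hence surjective onto ℂ. So e^{g(z)} takes every value in {e^w : w ∈ ℂ} = ℂ ∖ {0}. Adding 4 shifts the range to ℂ ∖ {4}. f omits exactly 4.

Omitted value: 4.


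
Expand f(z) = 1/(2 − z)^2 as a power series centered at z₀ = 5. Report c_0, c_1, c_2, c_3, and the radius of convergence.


Let w = z − z₀, so z = z₀ + w.
Then 2 − z = 2 − (z₀ + w) = (2 − z₀) − w = -3 − w.
f(z) = 1/(-3 − w)^2 = (1/(-3)^2) · (1 − w/(-3))^{−2}.
By the binomial series (1−u)^{−2} = Σ_{n≥0} C(n+1, 1) u^n for |u|<1, with u = w/(-3):
  c_n = C(n+1, 1) / (-3)^(n+2).
  c_0 = 1/(-3)^2 = 1/9.
  c_1 = 2/(-3)^3 = -2/27.
  c_2 = 3/(-3)^4 = 1/27.
  c_3 = 4/(-3)^5 = -4/243.
The series is valid for |w/d| < 1, i.e. |z − z₀| < |d|.
Radius of convergence: R = |2 − z₀| = |-3| = 3 (distance from z₀ to the singularity z = 2).

c_0 = 1/9, c_1 = -2/27, c_2 = 1/27, c_3 = -4/243; R = 3.


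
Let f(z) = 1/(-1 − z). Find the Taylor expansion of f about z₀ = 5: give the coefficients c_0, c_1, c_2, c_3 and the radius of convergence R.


Let w = z − z₀, so z = z₀ + w.
Then -1 − z = -1 − (z₀ + w) = (-1 − z₀) − w = -6 − w.
f(z) = 1/(-6 − w) = (1/(-6)) · 1/(1 − w/(-6)) = Σ_{n≥0} w^n / (-6)^(n+1).
So c_n = 1/(-6)^(n+1):
  c_0 = 1/(-6)^1 = -1/6.
  c_1 = 1/(-6)^2 = 1/36.
  c_2 = 1/(-6)^3 = -1/216.
  c_3 = 1/(-6)^4 = 1/1296.
The series is valid for |w/d| < 1, i.e. |z − z₀| < |d|.
Radius of convergence: R = |-1 − z₀| = |-6| = 6 (distance from z₀ to the singularity z = -1).

c_0 = -1/6, c_1 = 1/36, c_2 = -1/216, c_3 = 1/1296; R = 6.


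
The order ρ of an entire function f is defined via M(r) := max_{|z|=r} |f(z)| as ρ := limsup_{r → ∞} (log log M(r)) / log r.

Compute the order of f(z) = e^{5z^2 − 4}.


|e^{5z^2 − 4}| = e^{Re(5·z^2) + -4} ≤ e^{5|z|^2 + -4} = e^{5r^2 + -4} on |z| = r, so ρ ≤ 2. Choosing z on |z|=r so that 5·z^2 is real positive (always possible by picking arg z appropriately) gives |f(z)| = e^{5r^2 + -4}, matching the bound. The additive constant -4 does not affect log log M(r) ~ 2·log r. Hence ρ = 2.
Therefore ρ = 2.

Order ρ = 2.


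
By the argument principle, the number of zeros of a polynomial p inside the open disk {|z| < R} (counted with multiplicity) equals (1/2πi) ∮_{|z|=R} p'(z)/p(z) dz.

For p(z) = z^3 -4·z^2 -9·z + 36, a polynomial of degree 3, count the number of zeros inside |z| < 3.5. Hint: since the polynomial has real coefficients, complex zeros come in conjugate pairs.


The zeros of p are: -3, 3, 4.
Their magnitudes are: 3, 3, 4.
Zeros with |z| < R = 3.5: -3, 3.
Count = 2.
By the argument principle, (1/2πi) ∮_{|z|=R} p'(z)/p(z) dz equals exactly this count.

Number of zeros inside |z| < 3.5: 2.


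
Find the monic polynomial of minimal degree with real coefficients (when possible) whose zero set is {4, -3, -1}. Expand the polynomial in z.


The polynomial is p(z) = ∏_{α ∈ S} (z − α), where S = {4, -3, -1}.
Expanding the product yields: p(z) = z^3 -13·z -12.
The resulting polynomial has degree 3 and real coefficients as required.

p(z) = z^3 -13·z -12.


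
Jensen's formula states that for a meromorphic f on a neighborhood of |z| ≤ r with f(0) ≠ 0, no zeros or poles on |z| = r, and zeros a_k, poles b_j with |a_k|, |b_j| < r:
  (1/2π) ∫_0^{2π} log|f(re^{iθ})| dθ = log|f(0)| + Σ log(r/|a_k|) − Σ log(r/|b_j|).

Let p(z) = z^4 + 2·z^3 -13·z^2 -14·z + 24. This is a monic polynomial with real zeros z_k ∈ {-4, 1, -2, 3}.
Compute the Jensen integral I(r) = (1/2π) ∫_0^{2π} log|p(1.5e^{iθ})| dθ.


Zeros: -4, -2, 1, 3; r = 1.5.
Inside |z| < r: 1. Outside (|z| ≥ r): -4, -2, 3.
p(0) = 24, so log|p(0)| = log(24) = 3.1781.
Apply Jensen: I(r) = log|p(0)| + Σ_k log(r/|z_k|), summed over zeros inside |z| < r.
  log(r/|z_k|) for z_k = 1: log(1.5/1) = 0.4055
  Outside zeros (-4, -2, 3) contribute nothing to the Jensen sum.
Sum over inside zeros: 0.4055.
I(r) = log|p(0)| + (inside sum) = 3.1781 + 0.4055 = 3.5835.
Note: since some zeros are outside |z| ≤ r, the simplified n·log(r) form does NOT apply — only the inside zeros contribute.

I(r) ≈ 3.5835.


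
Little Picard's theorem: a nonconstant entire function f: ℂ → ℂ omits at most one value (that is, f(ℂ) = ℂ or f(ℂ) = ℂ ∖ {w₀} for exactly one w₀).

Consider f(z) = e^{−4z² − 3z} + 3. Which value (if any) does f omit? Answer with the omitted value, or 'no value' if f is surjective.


Little Picard bounds the complement of f(ℂ) to at most one point.
The exponent g(z) = −4z² − 3z is a nonconstant polynomial, hence surjective onto ℂ. So e^{g(z)} takes every value in {e^w : w ∈ ℂ} = ℂ ∖ {0}. Adding 3 shifts the range to ℂ ∖ {3}. f omits exactly 3.

Omitted value: 3.


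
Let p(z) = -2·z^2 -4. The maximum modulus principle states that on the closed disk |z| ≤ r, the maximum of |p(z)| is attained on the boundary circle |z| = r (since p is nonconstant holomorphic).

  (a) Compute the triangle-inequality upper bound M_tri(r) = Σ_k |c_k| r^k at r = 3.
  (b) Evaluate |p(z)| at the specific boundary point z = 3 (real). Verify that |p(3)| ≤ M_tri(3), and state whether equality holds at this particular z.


Coefficients: c_0 = -4, c_1 = 0, c_2 = -2. Radius r = 3.
Part (a). Triangle bound: M_tri(r) = Σ_k |c_k| r^k
  = |-4|·3^0 + |0|·3^1 + |-2|·3^2
  = 4 + 0 + 18 = 22.
This bounds M(r) := max_{|z|=r} |p(z)| from above; equality holds iff all terms c_k z^k can be made to align in phase at a single z on |z|=r.
Part (b). At z = 3 (real, on the circle |z| = r):
  p(3) = (-4)·3^0 + (0)·3^1 + (-2)·3^2 = -22.
  |p(3)| = 22.
Since all nonzero coefficients share the same sign, |p(3)| = 22 = M_tri(3); the triangle bound is attained at z = 3, so in fact M(r) = 22.

M_tri(3) = 22; |p(3)| = 22; equality at z=3: yes.


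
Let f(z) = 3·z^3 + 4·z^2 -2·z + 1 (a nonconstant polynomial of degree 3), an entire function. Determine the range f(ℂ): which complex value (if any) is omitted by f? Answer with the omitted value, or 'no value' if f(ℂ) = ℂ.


Little Picard bounds the complement of f(ℂ) to at most one point.
For every w ∈ ℂ, the equation p(z) − w = 0 is a nonconstant polynomial in z and hence has at least one root by the fundamental theorem of algebra. So p is surjective onto ℂ, omitting no value.

Omitted value: no value.


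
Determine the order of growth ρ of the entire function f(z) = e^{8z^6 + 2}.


|e^{8z^6 + 2}| = e^{Re(8·z^6) + 2} ≤ e^{8|z|^6 + 2} = e^{8r^6 + 2} on |z| = r, so ρ ≤ 6. Choosing z on |z|=r so that 8·z^6 is real positive (always possible by picking arg z appropriately) gives |f(z)| = e^{8r^6 + 2}, matching the bound. The additive constant 2 does not affect log log M(r) ~ 6·log r. Hence ρ = 6.
Therefore ρ = 6.

Order ρ = 6.


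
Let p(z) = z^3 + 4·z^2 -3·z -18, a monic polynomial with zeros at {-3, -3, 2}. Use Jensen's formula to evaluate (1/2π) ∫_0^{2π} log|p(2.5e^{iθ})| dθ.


Zeros: -3, -3, 2; r = 2.5.
Inside |z| < r: 2. Outside (|z| ≥ r): -3, -3.
p(0) = -18, so log|p(0)| = log(18) = 2.8904.
Apply Jensen: I(r) = log|p(0)| + Σ_k log(r/|z_k|), summed over zeros inside |z| < r.
  log(r/|z_k|) for z_k = 2: log(2.5/2) = 0.2231
  Outside zeros (-3, -3) contribute nothing to the Jensen sum.
Sum over inside zeros: 0.2231.
I(r) = log|p(0)| + (inside sum) = 2.8904 + 0.2231 = 3.1135.
Note: since some zeros are outside |z| ≤ r, the simplified n·log(r) form does NOT apply — only the inside zeros contribute.

I(r) ≈ 3.1135.


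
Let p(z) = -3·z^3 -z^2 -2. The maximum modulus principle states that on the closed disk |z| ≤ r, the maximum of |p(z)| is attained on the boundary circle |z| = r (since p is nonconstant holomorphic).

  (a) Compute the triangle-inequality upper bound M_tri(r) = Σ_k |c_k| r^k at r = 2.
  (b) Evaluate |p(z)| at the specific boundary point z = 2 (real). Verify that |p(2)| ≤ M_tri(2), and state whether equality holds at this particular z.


Coefficients: c_0 = -2, c_1 = 0, c_2 = -1, c_3 = -3. Radius r = 2.
Part (a). Triangle bound: M_tri(r) = Σ_k |c_k| r^k
  = |-2|·2^0 + |0|·2^1 + |-1|·2^2 + |-3|·2^3
  = 2 + 0 + 4 + 24 = 30.
This bounds M(r) := max_{|z|=r} |p(z)| from above; equality holds iff all terms c_k z^k can be made to align in phase at a single z on |z|=r.
Part (b). At z = 2 (real, on the circle |z| = r):
  p(2) = (-2)·2^0 + (0)·2^1 + (-1)·2^2 + (-3)·2^3 = -30.
  |p(2)| = 30.
Since all nonzero coefficients share the same sign, |p(2)| = 30 = M_tri(2); the triangle bound is attained at z = 2, so in fact M(r) = 30.

M_tri(2) = 30; |p(2)| = 30; equality at z=2: yes.


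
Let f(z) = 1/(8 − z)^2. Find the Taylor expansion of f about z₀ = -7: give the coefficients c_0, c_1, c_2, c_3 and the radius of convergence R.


Let w = z − z₀, so z = z₀ + w.
Then 8 − z = 8 − (z₀ + w) = (8 − z₀) − w = 15 − w.
f(z) = 1/(15 − w)^2 = (1/(15)^2) · (1 − w/(15))^{−2}.
By the binomial series (1−u)^{−2} = Σ_{n≥0} C(n+1, 1) u^n for |u|<1, with u = w/(15):
  c_n = C(n+1, 1) / (15)^(n+2).
  c_0 = 1/(15)^2 = 1/225.
  c_1 = 2/(15)^3 = 2/3375.
  c_2 = 3/(15)^4 = 1/16875.
  c_3 = 4/(15)^5 = 4/759375.
The series is valid for |w/d| < 1, i.e. |z − z₀| < |d|.
Radius of convergence: R = |8 − z₀| = |15| = 15 (distance from z₀ to the singularity z = 8).

c_0 = 1/225, c_1 = 2/3375, c_2 = 1/16875, c_3 = 4/759375; R = 15.


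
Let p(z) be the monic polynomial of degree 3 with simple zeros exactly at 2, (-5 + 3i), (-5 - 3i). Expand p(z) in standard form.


The polynomial is p(z) = ∏_{α ∈ S} (z − α), where S = {2, (-5 + 3i), (-5 - 3i)}.
Expanding the product yields: p(z) = z^3 + 8·z^2 + 14·z -68.
Note conjugate pairs combine to real quadratics: (z − (-5+3i))(z − (-5−3i)) = z² + 10z + 34.
The resulting polynomial has degree 3 and real coefficients as required.

p(z) = z^3 + 8·z^2 + 14·z -68.


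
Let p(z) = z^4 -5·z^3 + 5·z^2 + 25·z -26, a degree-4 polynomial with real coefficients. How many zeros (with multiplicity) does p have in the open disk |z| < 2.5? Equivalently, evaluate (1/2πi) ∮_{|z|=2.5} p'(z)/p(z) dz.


The zeros of p are: 1, (3 + 2i), (3 - 2i), -2.
Their magnitudes are: 1, 3.606, 3.606, 2.
Zeros with |z| < R = 2.5: 1, -2.
Count = 2.
By the argument principle, (1/2πi) ∮_{|z|=R} p'(z)/p(z) dz equals exactly this count.

Number of zeros inside |z| < 2.5: 2.


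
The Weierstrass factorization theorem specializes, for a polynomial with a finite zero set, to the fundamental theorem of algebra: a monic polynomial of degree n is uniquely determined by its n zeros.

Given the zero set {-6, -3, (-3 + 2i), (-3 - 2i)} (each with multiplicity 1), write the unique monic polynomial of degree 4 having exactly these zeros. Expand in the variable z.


The polynomial is p(z) = ∏_{α ∈ S} (z − α), where S = {-6, -3, (-3 + 2i), (-3 - 2i)}.
Expanding the product yields: p(z) = z^4 + 15·z^3 + 85·z^2 + 225·z + 234.
Note conjugate pairs combine to real quadratics: (z − (-3+2i))(z − (-3−2i)) = z² + 6z + 13.
The resulting polynomial has degree 4 and real coefficients as required.

p(z) = z^4 + 15·z^3 + 85·z^2 + 225·z + 234.


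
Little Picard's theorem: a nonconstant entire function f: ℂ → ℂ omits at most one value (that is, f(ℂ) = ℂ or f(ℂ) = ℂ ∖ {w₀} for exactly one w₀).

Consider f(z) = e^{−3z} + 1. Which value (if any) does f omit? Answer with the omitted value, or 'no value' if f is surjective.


Little Picard bounds the complement of f(ℂ) to at most one point.
e^{−3z} is never zero on ℂ, so 1·e^{−3z} takes every value in ℂ ∖ {0}. Adding 1 shifts the range to ℂ ∖ {1}. Thus f omits exactly the value 1.

Omitted value: 1.


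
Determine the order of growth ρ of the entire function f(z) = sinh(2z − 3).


sinh(w) is a linear combination of e^{iw} and e^{−iw} (or e^w, e^{−w} in the hyperbolic case), so |sinh(w)| ≤ e^{|w|}. With w = 2z − 3, |w| ≤ 2|z| + 3 = 2r + 3 on |z| = r, giving M(r) ≤ e^{2r + 3}, so ρ ≤ 1. On a suitable ray (z = it for sin/cos; z = t for sinh/cosh, t real → ∞), |sinh(2z − 3)| grows like e^{2|t|}/2, so ρ ≥ 1. Hence ρ = 1.
Therefore ρ = 1.

Order ρ = 1.


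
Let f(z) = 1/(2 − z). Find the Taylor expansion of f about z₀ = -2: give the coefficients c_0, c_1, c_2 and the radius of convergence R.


Let w = z − z₀, so z = z₀ + w.
Then 2 − z = 2 − (z₀ + w) = (2 − z₀) − w = 4 − w.
f(z) = 1/(4 − w) = (1/(4)) · 1/(1 − w/(4)) = Σ_{n≥0} w^n / (4)^(n+1).
So c_n = 1/(4)^(n+1):
  c_0 = 1/(4)^1 = 1/4.
  c_1 = 1/(4)^2 = 1/16.
  c_2 = 1/(4)^3 = 1/64.
The series is valid for |w/d| < 1, i.e. |z − z₀| < |d|.
Radius of convergence: R = |2 − z₀| = |4| = 4 (distance from z₀ to the singularity z = 2).

c_0 = 1/4, c_1 = 1/16, c_2 = 1/64; R = 4.


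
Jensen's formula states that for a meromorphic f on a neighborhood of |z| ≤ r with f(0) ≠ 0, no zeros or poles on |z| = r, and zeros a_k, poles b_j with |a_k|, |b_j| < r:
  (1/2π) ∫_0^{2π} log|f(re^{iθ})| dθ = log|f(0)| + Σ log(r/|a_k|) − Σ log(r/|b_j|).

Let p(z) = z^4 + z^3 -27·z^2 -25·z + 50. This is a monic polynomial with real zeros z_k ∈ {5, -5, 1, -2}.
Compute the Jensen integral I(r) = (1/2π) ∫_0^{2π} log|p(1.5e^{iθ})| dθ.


Zeros: -5, -2, 1, 5; r = 1.5.
Inside |z| < r: 1. Outside (|z| ≥ r): -5, -2, 5.
p(0) = 50, so log|p(0)| = log(50) = 3.9120.
Apply Jensen: I(r) = log|p(0)| + Σ_k log(r/|z_k|), summed over zeros inside |z| < r.
  log(r/|z_k|) for z_k = 1: log(1.5/1) = 0.4055
  Outside zeros (-5, -2, 5) contribute nothing to the Jensen sum.
Sum over inside zeros: 0.4055.
I(r) = log|p(0)| + (inside sum) = 3.9120 + 0.4055 = 4.3175.
Note: since some zeros are outside |z| ≤ r, the simplified n·log(r) form does NOT apply — only the inside zeros contribute.

I(r) ≈ 4.3175.


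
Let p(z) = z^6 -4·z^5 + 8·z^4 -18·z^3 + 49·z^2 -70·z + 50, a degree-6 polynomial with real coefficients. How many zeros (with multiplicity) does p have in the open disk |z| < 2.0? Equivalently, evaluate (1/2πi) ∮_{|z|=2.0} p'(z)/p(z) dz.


The zeros of p are: (2 + 1i), (2 - 1i), (-1 + 2i), (-1 - 2i), (1 + 1i), (1 - 1i).
Their magnitudes are: 2.236, 2.236, 2.236, 2.236, 1.414, 1.414.
Zeros with |z| < R = 2.0: (1 + 1i), (1 - 1i).
Count = 2.
By the argument principle, (1/2πi) ∮_{|z|=R} p'(z)/p(z) dz equals exactly this count.

Number of zeros inside |z| < 2.0: 2.


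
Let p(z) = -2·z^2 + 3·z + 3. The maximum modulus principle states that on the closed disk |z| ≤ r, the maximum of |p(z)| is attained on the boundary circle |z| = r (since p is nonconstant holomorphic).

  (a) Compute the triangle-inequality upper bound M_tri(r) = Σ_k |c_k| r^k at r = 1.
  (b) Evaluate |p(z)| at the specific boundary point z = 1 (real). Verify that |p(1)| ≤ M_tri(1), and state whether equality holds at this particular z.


Coefficients: c_0 = 3, c_1 = 3, c_2 = -2. Radius r = 1.
Part (a). Triangle bound: M_tri(r) = Σ_k |c_k| r^k
  = |3|·1^0 + |3|·1^1 + |-2|·1^2
  = 3 + 3 + 2 = 8.
This bounds M(r) := max_{|z|=r} |p(z)| from above; equality holds iff all terms c_k z^k can be made to align in phase at a single z on |z|=r.
Part (b). At z = 1 (real, on the circle |z| = r):
  p(1) = (3)·1^0 + (3)·1^1 + (-2)·1^2 = 4.
  |p(1)| = 4.
Check: |p(1)| = 4 ≤ 8 = M_tri(1). ✓ Equality does not hold at z = 1 (the coefficients have mixed signs, so the terms do not all align in phase there).

M_tri(1) = 8; |p(1)| = 4; equality at z=1: no.


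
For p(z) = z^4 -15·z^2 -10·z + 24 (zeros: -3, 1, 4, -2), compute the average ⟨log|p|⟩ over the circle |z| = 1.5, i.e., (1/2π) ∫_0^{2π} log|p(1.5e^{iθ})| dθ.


Zeros: -3, -2, 1, 4; r = 1.5.
Inside |z| < r: 1. Outside (|z| ≥ r): -3, -2, 4.
p(0) = 24, so log|p(0)| = log(24) = 3.1781.
Apply Jensen: I(r) = log|p(0)| + Σ_k log(r/|z_k|), summed over zeros inside |z| < r.
  log(r/|z_k|) for z_k = 1: log(1.5/1) = 0.4055
  Outside zeros (-3, -2, 4) contribute nothing to the Jensen sum.
Sum over inside zeros: 0.4055.
I(r) = log|p(0)| + (inside sum) = 3.1781 + 0.4055 = 3.5835.
Note: since some zeros are outside |z| ≤ r, the simplified n·log(r) form does NOT apply — only the inside zeros contribute.

I(r) ≈ 3.5835.


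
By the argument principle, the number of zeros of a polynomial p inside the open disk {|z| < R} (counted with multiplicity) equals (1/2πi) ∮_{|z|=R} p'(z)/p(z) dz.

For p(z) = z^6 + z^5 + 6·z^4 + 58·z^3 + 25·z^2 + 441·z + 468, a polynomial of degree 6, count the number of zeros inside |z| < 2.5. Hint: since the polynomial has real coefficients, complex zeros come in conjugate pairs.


The zeros of p are: (0 + 3i), (0 - 3i), -4, (2 + 3i), (2 - 3i), -1.
Their magnitudes are: 3, 3, 4, 3.606, 3.606, 1.
Zeros with |z| < R = 2.5: -1.
Count = 1.
By the argument principle, (1/2πi) ∮_{|z|=R} p'(z)/p(z) dz equals exactly this count.

Number of zeros inside |z| < 2.5: 1.


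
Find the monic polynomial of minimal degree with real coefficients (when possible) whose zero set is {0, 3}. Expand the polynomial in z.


The polynomial is p(z) = ∏_{α ∈ S} (z − α), where S = {0, 3}.
Expanding the product yields: p(z) = z^2 -3·z.
The resulting polynomial has degree 2 and real coefficients as required.

p(z) = z^2 -3·z.


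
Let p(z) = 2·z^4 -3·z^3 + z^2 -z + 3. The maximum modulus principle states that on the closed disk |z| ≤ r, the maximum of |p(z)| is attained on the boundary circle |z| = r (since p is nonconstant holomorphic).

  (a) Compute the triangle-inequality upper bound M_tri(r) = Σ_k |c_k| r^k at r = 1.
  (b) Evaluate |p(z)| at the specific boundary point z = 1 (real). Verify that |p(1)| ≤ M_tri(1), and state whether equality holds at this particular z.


Coefficients: c_0 = 3, c_1 = -1, c_2 = 1, c_3 = -3, c_4 = 2. Radius r = 1.
Part (a). Triangle bound: M_tri(r) = Σ_k |c_k| r^k
  = |3|·1^0 + |-1|·1^1 + |1|·1^2 + |-3|·1^3 + |2|·1^4
  = 3 + 1 + 1 + 3 + 2 = 10.
This bounds M(r) := max_{|z|=r} |p(z)| from above; equality holds iff all terms c_k z^k can be made to align in phase at a single z on |z|=r.
Part (b). At z = 1 (real, on the circle |z| = r):
  p(1) = (3)·1^0 + (-1)·1^1 + (1)·1^2 + (-3)·1^3 + (2)·1^4 = 2.
  |p(1)| = 2.
Check: |p(1)| = 2 ≤ 10 = M_tri(1). ✓ Equality does not hold at z = 1 (the coefficients have mixed signs, so the terms do not all align in phase there).

M_tri(1) = 10; |p(1)| = 2; equality at z=1: no.


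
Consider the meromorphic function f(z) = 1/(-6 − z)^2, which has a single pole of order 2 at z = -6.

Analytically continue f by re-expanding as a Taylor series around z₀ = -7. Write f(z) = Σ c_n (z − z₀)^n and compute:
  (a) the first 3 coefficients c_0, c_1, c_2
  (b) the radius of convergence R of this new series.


Let w = z − z₀, so z = z₀ + w.
Then -6 − z = -6 − (z₀ + w) = (-6 − z₀) − w = 1 − w.
f(z) = 1/(1 − w)^2 = (1/(1)^2) · (1 − w/(1))^{−2}.
By the binomial series (1−u)^{−2} = Σ_{n≥0} C(n+1, 1) u^n for |u|<1, with u = w/(1):
  c_n = C(n+1, 1) / (1)^(n+2).
  c_0 = 1/(1)^2 = 1.
  c_1 = 2/(1)^3 = 2.
  c_2 = 3/(1)^4 = 3.
The series is valid for |w/d| < 1, i.e. |z − z₀| < |d|.
Radius of convergence: R = |-6 − z₀| = |1| = 1 (distance from z₀ to the singularity z = -6).

c_0 = 1, c_1 = 2, c_2 = 3; R = 1.


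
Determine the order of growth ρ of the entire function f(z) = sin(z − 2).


sin(w) is a linear combination of e^{iw} and e^{−iw} (or e^w, e^{−w} in the hyperbolic case), so |sin(w)| ≤ e^{|w|}. With w = z − 2, |w| ≤ 1|z| + 2 = 1r + 2 on |z| = r, giving M(r) ≤ e^{1r + 2}, so ρ ≤ 1. On a suitable ray (z = it for sin/cos; z = t for sinh/cosh, t real → ∞), |sin(z − 2)| grows like e^{1|t|}/2, so ρ ≥ 1. Hence ρ = 1.
Therefore ρ = 1.

Order ρ = 1.


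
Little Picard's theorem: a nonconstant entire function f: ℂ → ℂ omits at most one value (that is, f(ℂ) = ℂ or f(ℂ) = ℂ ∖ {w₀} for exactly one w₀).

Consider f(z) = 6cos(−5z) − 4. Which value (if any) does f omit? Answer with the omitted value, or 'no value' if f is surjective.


Little Picard bounds the complement of f(ℂ) to at most one point.
cos is entire and surjective onto ℂ: for every w ∈ ℂ, cos(ζ) = w has a solution ζ ∈ ℂ (e.g., via the complex inverse arccos). With ζ = −5z this gives z = ζ/(-5). Then 6·cos(−5z) takes every value in 6·ℂ = ℂ, and adding -4 is a bijection of ℂ. So f is surjective and omits no value. (Note: only on the real line is cos bounded by [−1, 1].)

Omitted value: no value.


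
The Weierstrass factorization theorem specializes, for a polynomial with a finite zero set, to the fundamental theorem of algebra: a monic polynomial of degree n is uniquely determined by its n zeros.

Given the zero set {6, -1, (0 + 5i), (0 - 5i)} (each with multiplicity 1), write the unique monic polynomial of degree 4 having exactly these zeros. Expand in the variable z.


The polynomial is p(z) = ∏_{α ∈ S} (z − α), where S = {6, -1, (0 + 5i), (0 - 5i)}.
Expanding the product yields: p(z) = z^4 -5·z^3 + 19·z^2 -125·z -150.
Note conjugate pairs combine to real quadratics: (z − (0+5i))(z − (0−5i)) = z² + 25.
The resulting polynomial has degree 4 and real coefficients as required.

p(z) = z^4 -5·z^3 + 19·z^2 -125·z -150.


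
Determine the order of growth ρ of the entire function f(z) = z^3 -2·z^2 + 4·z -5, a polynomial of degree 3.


|f(z)| ≤ Σ|c_k|·r^k = O(r^3) as r → ∞. Polynomial growth is O(e^{r^ε}) for every ε > 0 (since r^3/e^{r^ε} → 0), so ρ ≤ ε for all ε > 0, i.e. ρ = 0. Every nonconstant polynomial has order 0.
Therefore ρ = 0.

Order ρ = 0.


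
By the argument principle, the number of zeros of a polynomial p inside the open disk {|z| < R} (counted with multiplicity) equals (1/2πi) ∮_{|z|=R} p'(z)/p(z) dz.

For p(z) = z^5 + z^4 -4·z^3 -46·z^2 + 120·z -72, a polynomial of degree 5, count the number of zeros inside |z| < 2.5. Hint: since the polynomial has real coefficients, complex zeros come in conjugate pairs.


The zeros of p are: (-3 + 3i), (-3 - 3i), 2, 2, 1.
Their magnitudes are: 4.243, 4.243, 2, 2, 1.
Zeros with |z| < R = 2.5: 2, 2, 1.
Count = 3.
By the argument principle, (1/2πi) ∮_{|z|=R} p'(z)/p(z) dz equals exactly this count.

Number of zeros inside |z| < 2.5: 3.


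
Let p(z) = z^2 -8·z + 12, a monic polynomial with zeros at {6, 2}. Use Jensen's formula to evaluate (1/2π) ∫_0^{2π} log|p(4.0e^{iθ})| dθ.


Zeros: 2, 6; r = 4.0.
Inside |z| < r: 2. Outside (|z| ≥ r): 6.
p(0) = 12, so log|p(0)| = log(12) = 2.4849.
Apply Jensen: I(r) = log|p(0)| + Σ_k log(r/|z_k|), summed over zeros inside |z| < r.
  log(r/|z_k|) for z_k = 2: log(4.0/2) = 0.6931
  Outside zeros (6) contribute nothing to the Jensen sum.
Sum over inside zeros: 0.6931.
I(r) = log|p(0)| + (inside sum) = 2.4849 + 0.6931 = 3.1781.
Note: since some zeros are outside |z| ≤ r, the simplified n·log(r) form does NOT apply — only the inside zeros contribute.

I(r) ≈ 3.1781.


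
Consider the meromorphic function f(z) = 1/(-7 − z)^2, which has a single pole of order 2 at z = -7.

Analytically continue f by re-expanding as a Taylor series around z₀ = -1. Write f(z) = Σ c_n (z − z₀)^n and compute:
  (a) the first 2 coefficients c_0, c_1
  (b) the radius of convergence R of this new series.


Let w = z − z₀, so z = z₀ + w.
Then -7 − z = -7 − (z₀ + w) = (-7 − z₀) − w = -6 − w.
f(z) = 1/(-6 − w)^2 = (1/(-6)^2) · (1 − w/(-6))^{−2}.
By the binomial series (1−u)^{−2} = Σ_{n≥0} C(n+1, 1) u^n for |u|<1, with u = w/(-6):
  c_n = C(n+1, 1) / (-6)^(n+2).
  c_0 = 1/(-6)^2 = 1/36.
  c_1 = 2/(-6)^3 = -1/108.
The series is valid for |w/d| < 1, i.e. |z − z₀| < |d|.
Radius of convergence: R = |-7 − z₀| = |-6| = 6 (distance from z₀ to the singularity z = -7).

c_0 = 1/36, c_1 = -1/108; R = 6.


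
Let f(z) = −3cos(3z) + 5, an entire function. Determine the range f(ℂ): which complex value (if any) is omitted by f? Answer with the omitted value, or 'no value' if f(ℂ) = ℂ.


Little Picard bounds the complement of f(ℂ) to at most one point.
cos is entire and surjective onto ℂ: for every w ∈ ℂ, cos(ζ) = w has a solution ζ ∈ ℂ (e.g., via the complex inverse arccos). With ζ = 3z this gives z = ζ/(3). Then -3·cos(3z) takes every value in -3·ℂ = ℂ, and adding 5 is a bijection of ℂ. So f is surjective and omits no value. (Note: only on the real line is cos bounded by [−1, 1].)

Omitted value: no value.


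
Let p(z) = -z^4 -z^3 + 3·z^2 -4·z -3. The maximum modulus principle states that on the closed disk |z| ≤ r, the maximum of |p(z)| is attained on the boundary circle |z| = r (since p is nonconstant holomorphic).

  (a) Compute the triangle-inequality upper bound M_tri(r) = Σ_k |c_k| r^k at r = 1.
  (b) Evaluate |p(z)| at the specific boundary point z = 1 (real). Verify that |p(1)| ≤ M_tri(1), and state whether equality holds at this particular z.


Coefficients: c_0 = -3, c_1 = -4, c_2 = 3, c_3 = -1, c_4 = -1. Radius r = 1.
Part (a). Triangle bound: M_tri(r) = Σ_k |c_k| r^k
  = |-3|·1^0 + |-4|·1^1 + |3|·1^2 + |-1|·1^3 + |-1|·1^4
  = 3 + 4 + 3 + 1 + 1 = 12.
This bounds M(r) := max_{|z|=r} |p(z)| from above; equality holds iff all terms c_k z^k can be made to align in phase at a single z on |z|=r.
Part (b). At z = 1 (real, on the circle |z| = r):
  p(1) = (-3)·1^0 + (-4)·1^1 + (3)·1^2 + (-1)·1^3 + (-1)·1^4 = -6.
  |p(1)| = 6.
Check: |p(1)| = 6 ≤ 12 = M_tri(1). ✓ Equality does not hold at z = 1 (the coefficients have mixed signs, so the terms do not all align in phase there).

M_tri(1) = 12; |p(1)| = 6; equality at z=1: no.


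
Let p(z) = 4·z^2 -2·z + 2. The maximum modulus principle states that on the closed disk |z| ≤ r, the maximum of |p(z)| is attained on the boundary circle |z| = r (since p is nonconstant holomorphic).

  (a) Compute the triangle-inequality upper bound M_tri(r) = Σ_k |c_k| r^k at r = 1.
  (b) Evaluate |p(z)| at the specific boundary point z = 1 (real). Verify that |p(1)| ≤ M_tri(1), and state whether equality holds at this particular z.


Coefficients: c_0 = 2, c_1 = -2, c_2 = 4. Radius r = 1.
Part (a). Triangle bound: M_tri(r) = Σ_k |c_k| r^k
  = |2|·1^0 + |-2|·1^1 + |4|·1^2
  = 2 + 2 + 4 = 8.
This bounds M(r) := max_{|z|=r} |p(z)| from above; equality holds iff all terms c_k z^k can be made to align in phase at a single z on |z|=r.
Part (b). At z = 1 (real, on the circle |z| = r):
  p(1) = (2)·1^0 + (-2)·1^1 + (4)·1^2 = 4.
  |p(1)| = 4.
Check: |p(1)| = 4 ≤ 8 = M_tri(1). ✓ Equality does not hold at z = 1 (the coefficients have mixed signs, so the terms do not all align in phase there).

M_tri(1) = 8; |p(1)| = 4; equality at z=1: no.


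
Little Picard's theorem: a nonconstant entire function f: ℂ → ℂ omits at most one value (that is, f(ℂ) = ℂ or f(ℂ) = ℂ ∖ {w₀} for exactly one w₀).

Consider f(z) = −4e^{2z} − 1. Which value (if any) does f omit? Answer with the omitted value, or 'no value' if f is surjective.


Little Picard bounds the complement of f(ℂ) to at most one point.
e^{2z} is never zero on ℂ, so -4·e^{2z} takes every value in ℂ ∖ {0}. Adding -1 shifts the range to ℂ ∖ {-1}. Thus f omits exactly the value -1.

Omitted value: -1.


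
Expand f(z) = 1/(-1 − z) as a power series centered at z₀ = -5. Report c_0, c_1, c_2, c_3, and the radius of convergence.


Let w = z − z₀, so z = z₀ + w.
Then -1 − z = -1 − (z₀ + w) = (-1 − z₀) − w = 4 − w.
f(z) = 1/(4 − w) = (1/(4)) · 1/(1 − w/(4)) = Σ_{n≥0} w^n / (4)^(n+1).
So c_n = 1/(4)^(n+1):
  c_0 = 1/(4)^1 = 1/4.
  c_1 = 1/(4)^2 = 1/16.
  c_2 = 1/(4)^3 = 1/64.
  c_3 = 1/(4)^4 = 1/256.
The series is valid for |w/d| < 1, i.e. |z − z₀| < |d|.
Radius of convergence: R = |-1 − z₀| = |4| = 4 (distance from z₀ to the singularity z = -1).

c_0 = 1/4, c_1 = 1/16, c_2 = 1/64, c_3 = 1/256; R = 4.


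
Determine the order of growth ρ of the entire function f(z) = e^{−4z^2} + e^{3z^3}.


Each summand is entire of order 2 and 3 respectively (as in the single-exponential case). The order of a sum is at most the max of the orders, so ρ ≤ 3. For the lower bound: on |z|=r choose arg z so that 3z^3 is real positive; then |e^{3z^3}| = e^{3r^3} while |e^{-4z^2}| ≤ e^{4r^2} = o(e^{3r^3}). So |f| ≥ e^{3r^3}(1 − o(1)) and ρ ≥ 3. Hence ρ = max(2, 3) = 3.
Therefore ρ = 3.

Order ρ = 3.


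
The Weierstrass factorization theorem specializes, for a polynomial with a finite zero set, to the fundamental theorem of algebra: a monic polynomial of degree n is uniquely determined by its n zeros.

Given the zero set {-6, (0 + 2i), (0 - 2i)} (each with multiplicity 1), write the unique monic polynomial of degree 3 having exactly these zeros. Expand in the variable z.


The polynomial is p(z) = ∏_{α ∈ S} (z − α), where S = {-6, (0 + 2i), (0 - 2i)}.
Expanding the product yields: p(z) = z^3 + 6·z^2 + 4·z + 24.
Note conjugate pairs combine to real quadratics: (z − (0+2i))(z − (0−2i)) = z² + 4.
The resulting polynomial has degree 3 and real coefficients as required.

p(z) = z^3 + 6·z^2 + 4·z + 24.
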